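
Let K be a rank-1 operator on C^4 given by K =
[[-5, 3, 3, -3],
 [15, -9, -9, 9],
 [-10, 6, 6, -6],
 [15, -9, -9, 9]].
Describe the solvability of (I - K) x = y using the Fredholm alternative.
(I - K) is singular (det(I - K) = 0, i.e. 1 ∈ sigma(K)). (I - K) x = y is solvable iff y ⊥ ker((I - K)^*) = span{(-5, 3, 3, -3)}, i.e. iff -5y_1 + 3y_2 + 3y_3 - 3y_4 = 0. When solvable, the solutions are x = y + c·(1, -3, 2, -3), c arbitrary (ker(I - K) = span{(1, -3, 2, -3)}, dimension 1).

K has rank 1, so it is an outer product K = u v^T: every row of K is a multiple of one row vector. Reading off the entries, u = (1, -3, 2, -3) and v = (-5, 3, 3, -3) (row i of K equals u_i·v^T). A rank-one matrix u v^T satisfies K u = u (v·u) and kills the (3)-dimensional subspace v^⊥, so its characteristic polynomial is lambda^3 (lambda - v·u) with v·u = tr K = 1. Hence the eigenvalues of I - K are 1 (multiplicity 3) and 1 - (1) = 0, so det(I - K) = 0. (Direct check: I - K =
[[6, -3, -3, 3],
 [-15, 10, 9, -9],
 [10, -6, -5, 6],
 [-15, 9, 9, -8]]
has determinant 0.) So 1 is an eigenvalue of K and (I - K) is not invertible. The finite-dimensional Fredholm alternative says: either (I - K) is invertible, or ker(I - K) ≠ {0} and then range(I - K) = ker((I - K)^*)^⊥, with dim ker(I - K) = dim ker((I - K)^*). We are in the second case, so we need both kernels. Kernel of I - K: (I - K) u = u - u (v·u) = u - u = 0, so ker(I - K) = span{u} = span{(1, -3, 2, -3)} (it is exactly 1-dimensional because rank(I - K) = 3). Kernel of the adjoint: K is real, so (I - K)^* = I - K^T = I - v u^T, and (I - v u^T) v = v - v (u·v) = 0; hence ker((I - K)^*) = span{v} = span{(-5, 3, 3, -3)}. Therefore (I - K) x = y is solvable iff <y, v> = 0, i.e. iff -5y_1 + 3y_2 + 3y_3 - 3y_4 = 0. When this holds, K y = u (v·y) = 0, so (I - K) y = y and x = y is a particular solution; the full solution set is the line x = y + c·u = y + c·(1, -3, 2, -3), c ∈ C.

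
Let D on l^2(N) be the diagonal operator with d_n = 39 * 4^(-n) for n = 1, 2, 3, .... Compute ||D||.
||D|| = 39/4 (attained at n = 1)

For D diagonal, ||D|| = sup_n |d_n|. The sequence d_n = 39 * 4^(-n) is positive and strictly decreasing (ratio 4^(-1) < 1), so the supremum is d_1 = 39/4. Hence ||D|| = 39/4.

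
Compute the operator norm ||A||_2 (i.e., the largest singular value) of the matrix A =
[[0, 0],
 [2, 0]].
||A||_2 = 2 (= sqrt(largest eigenvalue of A^T A))

||A||_2 = sigma_max(A) = sqrt(lambda_max(A^T A)). Form the symmetric matrix M = A^T A =
[[4, 0],
 [0, 0]].
Its characteristic polynomial (trace, determinant of M give the coefficients) is
  p(λ) = det(λ I - M) = λ^2 - 4λ.
For λ^2 - 4λ the discriminant is 16. It is a perfect square (4^2), so the roots are rational: λ = (4 ± 4)/2 = 4, 0.
So the eigenvalues of A^T A are ≈ 0, 4 (all ≥ 0, as they must be for A^T A). The largest is λ_max = 4, hence ||A||_2 = sqrt(λ_max) = 2.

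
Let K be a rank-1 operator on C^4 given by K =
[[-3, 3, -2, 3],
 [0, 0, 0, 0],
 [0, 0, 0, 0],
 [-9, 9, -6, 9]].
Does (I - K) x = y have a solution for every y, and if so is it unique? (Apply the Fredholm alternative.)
(I - K) is invertible (det(I - K) = -5 ≠ 0), so for every y in C^4 the equation (I - K) x = y has a unique solution.

K has rank 1, so it is an outer product K = u v^T: every row of K is a multiple of one row vector. Reading off the entries, u = (1, 0, 0, 3) and v = (-3, 3, -2, 3) (row i of K equals u_i·v^T). A rank-one matrix u v^T satisfies K u = u (v·u) and kills the (3)-dimensional subspace v^⊥, so its characteristic polynomial is lambda^3 (lambda - v·u) with v·u = tr K = 6. Hence the eigenvalues of I - K are 1 (multiplicity 3) and 1 - (6) = -5, so det(I - K) = -5. (Direct check: I - K =
[[4, -3, 2, -3],
 [0, 1, 0, 0],
 [0, 0, 1, 0],
 [9, -9, 6, -8]]
has determinant -5.) The finite-dimensional Fredholm alternative says: either (I - K) is invertible, or ker(I - K) ≠ {0} and then range(I - K) = ker((I - K)^*)^⊥, with dim ker(I - K) = dim ker((I - K)^*). Since det(I - K) ≠ 0, 1 is not an eigenvalue of K and ker(I - K) = {0}, so we are in the first case: for every y there is a unique x = (I - K)^(-1) y. Explicitly, by the Sherman–Morrison formula, (I - u v^T)^(-1) = I + u v^T/(1 - v·u), i.e. (I - K)^(-1) = I + K/(-5).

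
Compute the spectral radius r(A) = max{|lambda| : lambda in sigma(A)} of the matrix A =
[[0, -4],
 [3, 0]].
r(A) = sqrt(12) ≈ 3.4641

The eigenvalues of A are the roots of its characteristic polynomial. With M = A (coefficients from the trace and determinant):
  p(λ) = det(λ I - M) = λ^2 + 12.
For λ^2 + 12 the discriminant is -48. It is negative, so the roots are the complex-conjugate pair λ = 0 ± (sqrt(48)/2) i ≈ 0 ± 3.4641i. For a conjugate pair the product of the roots equals the constant term, so |λ|^2 = 12 and |λ| = sqrt(12) ≈ 3.4641.
Thus the eigenvalues (to 4 decimals) are 0 ± 3.4641i (modulus 3.4641). The spectral radius is the largest modulus: r(A) = sqrt(12) ≈ 3.4641. (Cross-check: r(A) ≤ ||A||_2 ≈ 4; equality holds whenever A is normal, though it can also hold for some non-normal A.)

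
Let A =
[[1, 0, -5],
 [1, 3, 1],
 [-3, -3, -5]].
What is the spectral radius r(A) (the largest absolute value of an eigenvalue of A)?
r(A) ≈ 6.4778

The eigenvalues of A are the roots of its characteristic polynomial. With M = A (coefficients from the trace, the sum of principal 2x2 minors, and det A):
  p(λ) = det(λ I - M) = λ^3 + λ^2 - 29λ + 42.
No integer candidate from the rational root theorem (±divisors of 42) is a root, so the roots are irrational. The cubic discriminant is Δ = 28677 > 0, so there are three distinct real roots. p(-7) = -49 and p(-6) = 36 have opposite signs, so a root lies in (-7, -6); Newton's method refines it to λ ≈ -6.4778. p(1) = 15 and p(2) = -4 have opposite signs, so a root lies in (1, 2); Newton's method refines it to λ ≈ 1.73. p(3) = -9 and p(4) = 6 have opposite signs, so a root lies in (3, 4); Newton's method refines it to λ ≈ 3.7477. Check (Vieta): the three roots sum to -1, matching tr M = -1.
Thus the eigenvalues (to 4 decimals) are -6.4778 (modulus 6.4778); 1.73 (modulus 1.73); 3.7477 (modulus 3.7477). The spectral radius is the largest modulus: r(A) ≈ 6.4778. (Cross-check: r(A) ≤ ||A||_2 ≈ 7.9521; equality holds whenever A is normal, though it can also hold for some non-normal A.)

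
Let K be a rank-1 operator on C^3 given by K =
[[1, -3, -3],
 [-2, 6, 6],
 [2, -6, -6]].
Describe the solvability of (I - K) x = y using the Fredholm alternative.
(I - K) is singular (det(I - K) = 0, i.e. 1 ∈ sigma(K)). (I - K) x = y is solvable iff y ⊥ ker((I - K)^*) = span{(1, -3, -3)}, i.e. iff y_1 - 3y_2 - 3y_3 = 0. When solvable, the solutions are x = y + c·(1, -2, 2), c arbitrary (ker(I - K) = span{(1, -2, 2)}, dimension 1).

K has rank 1, so it is an outer product K = u v^T: every row of K is a multiple of one row vector. Reading off the entries, u = (1, -2, 2) and v = (1, -3, -3) (row i of K equals u_i·v^T). A rank-one matrix u v^T satisfies K u = u (v·u) and kills the (2)-dimensional subspace v^⊥, so its characteristic polynomial is lambda^2 (lambda - v·u) with v·u = tr K = 1. Hence the eigenvalues of I - K are 1 (multiplicity 2) and 1 - (1) = 0, so det(I - K) = 0. (Direct check: I - K =
[[0, 3, 3],
 [2, -5, -6],
 [-2, 6, 7]]
has determinant 0.) So 1 is an eigenvalue of K and (I - K) is not invertible. The finite-dimensional Fredholm alternative says: either (I - K) is invertible, or ker(I - K) ≠ {0} and then range(I - K) = ker((I - K)^*)^⊥, with dim ker(I - K) = dim ker((I - K)^*). We are in the second case, so we need both kernels. Kernel of I - K: (I - K) u = u - u (v·u) = u - u = 0, so ker(I - K) = span{u} = span{(1, -2, 2)} (it is exactly 1-dimensional because rank(I - K) = 2). Kernel of the adjoint: K is real, so (I - K)^* = I - K^T = I - v u^T, and (I - v u^T) v = v - v (u·v) = 0; hence ker((I - K)^*) = span{v} = span{(1, -3, -3)}. Therefore (I - K) x = y is solvable iff <y, v> = 0, i.e. iff y_1 - 3y_2 - 3y_3 = 0. When this holds, K y = u (v·y) = 0, so (I - K) y = y and x = y is a particular solution; the full solution set is the line x = y + c·u = y + c·(1, -2, 2), c ∈ C.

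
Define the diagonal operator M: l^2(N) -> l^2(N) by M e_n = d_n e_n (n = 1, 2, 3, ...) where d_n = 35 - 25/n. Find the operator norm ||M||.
||M|| = 35

For a diagonal operator on l^2 with entries d_n, ||M|| = sup_n |d_n|. Here d_1 = 10, d_2 = 45/2, ..., and d_n = 35 - 25/n increases monotonically toward 35. All terms lie in [10, 35), so |d_n| = d_n and the supremum is the limit 35, which is not attained by any individual d_n. Hence ||M|| = 35.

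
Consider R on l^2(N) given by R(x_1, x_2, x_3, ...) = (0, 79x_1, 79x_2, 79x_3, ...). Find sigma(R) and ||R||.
sigma(R) = closed disk {z in C : |z| ≤ 79}; ||R|| = 79

Note R = 79·U where U is the unit right shift (U x)_k = x_{k-1} (with x_0 := 0); so ||R|| = 79||U|| and sigma(R) = 79·sigma(U). ||R x||^2 = sum_{k≥1} |79x_k|^2 = 6241||x||^2, so ||R|| = 79 and sigma(R) ⊂ {|z| ≤ 79}. For any |lambda| < 79, the equation (R - lambda I) x = 0 forces x_1 = 0, then 79x_k = lambda x_{k+1} ⇒ x = 0, so R has no eigenvalues. But (R - lambda I) is not surjective for |lambda| < 79: solving (R - lambda I) x = e_1 would require x_n proportional to (lambda/79)^(-n), which is not in l^2. So every |lambda| < 79 lies in the residual spectrum. The boundary |lambda| = 79 is in the approximate point spectrum (the spectrum is closed). Hence sigma(R) is the closed disk of radius 79.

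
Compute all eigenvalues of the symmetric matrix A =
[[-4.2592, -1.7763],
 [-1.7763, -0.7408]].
sigma(A) ≈ {-5, 0}

A is real symmetric, so its spectrum consists of real eigenvalues. Expanding the characteristic polynomial of the displayed matrix gives
  det(λ I - A) = p(λ) = λ^2 + (5)λ + (0).
Solving p(λ) = 0 yields eigenvalues ≈ -5, 0. (A is shown rounded to 4 decimals, so these recover the underlying integer eigenvalues to within that precision.)
Verification: the trace of A = -5 equals the sum of eigenvalues -5, and det(A) ≈ -0.0000 matches the eigenvalue product 0.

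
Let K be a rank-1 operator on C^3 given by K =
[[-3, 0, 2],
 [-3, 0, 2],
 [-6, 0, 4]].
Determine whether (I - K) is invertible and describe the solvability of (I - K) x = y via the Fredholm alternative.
(I - K) is singular (det(I - K) = 0, i.e. 1 ∈ sigma(K)). (I - K) x = y is solvable iff y ⊥ ker((I - K)^*) = span{(-3, 0, 2)}, i.e. iff -3y_1 + 2y_3 = 0. When solvable, the solutions are x = y + c·(1, 1, 2), c arbitrary (ker(I - K) = span{(1, 1, 2)}, dimension 1).

K has rank 1, so it is an outer product K = u v^T: every row of K is a multiple of one row vector. Reading off the entries, u = (1, 1, 2) and v = (-3, 0, 2) (row i of K equals u_i·v^T). A rank-one matrix u v^T satisfies K u = u (v·u) and kills the (2)-dimensional subspace v^⊥, so its characteristic polynomial is lambda^2 (lambda - v·u) with v·u = tr K = 1. Hence the eigenvalues of I - K are 1 (multiplicity 2) and 1 - (1) = 0, so det(I - K) = 0. (Direct check: I - K =
[[4, 0, -2],
 [3, 1, -2],
 [6, 0, -3]]
has determinant 0.) So 1 is an eigenvalue of K and (I - K) is not invertible. The finite-dimensional Fredholm alternative says: either (I - K) is invertible, or ker(I - K) ≠ {0} and then range(I - K) = ker((I - K)^*)^⊥, with dim ker(I - K) = dim ker((I - K)^*). We are in the second case, so we need both kernels. Kernel of I - K: (I - K) u = u - u (v·u) = u - u = 0, so ker(I - K) = span{u} = span{(1, 1, 2)} (it is exactly 1-dimensional because rank(I - K) = 2). Kernel of the adjoint: K is real, so (I - K)^* = I - K^T = I - v u^T, and (I - v u^T) v = v - v (u·v) = 0; hence ker((I - K)^*) = span{v} = span{(-3, 0, 2)}. Therefore (I - K) x = y is solvable iff <y, v> = 0, i.e. iff -3y_1 + 2y_3 = 0. When this holds, K y = u (v·y) = 0, so (I - K) y = y and x = y is a particular solution; the full solution set is the line x = y + c·u = y + c·(1, 1, 2), c ∈ C.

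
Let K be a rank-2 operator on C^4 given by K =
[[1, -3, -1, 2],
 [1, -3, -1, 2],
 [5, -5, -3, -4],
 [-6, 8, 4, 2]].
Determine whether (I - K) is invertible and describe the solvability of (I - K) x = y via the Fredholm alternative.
(I - K) is invertible (det(I - K) = 12 ≠ 0), so for every y in C^4 the equation (I - K) x = y has a unique solution.

K has rank 2 and factors as K = U V^T = u1 v1^T + u2 v2^T with u1 = (-1, -1, -1, 2), v1 = (-1, 3, 1, -2), u2 = (0, 0, 2, -2), v2 = (2, -1, -1, -3) (multiplying out reproduces the displayed K). The nonzero eigenvalues of U V^T coincide with those of the 2 x 2 matrix G = V^T U = [[v1·u1, v1·u2], [v2·u1, v2·u2]] = [[-7, 6], [-6, 4]], and by the Sylvester determinant identity det(I_4 - U V^T) = det(I_2 - V^T U) = det([[8, -6], [6, -3]]) = (8)(-3) - (-6)(6) = 12. (Direct check: I - K =
[[0, 3, 1, -2],
 [-1, 4, 1, -2],
 [-5, 5, 4, 4],
 [6, -8, -4, -1]]
has determinant 12.) The finite-dimensional Fredholm alternative says: either (I - K) is invertible, or ker(I - K) ≠ {0} and then range(I - K) = ker((I - K)^*)^⊥, with dim ker(I - K) = dim ker((I - K)^*). Since det(I - K) ≠ 0, 1 is not an eigenvalue of K and ker(I - K) = {0}, so we are in the first case: for every y there is a unique x = (I - K)^(-1) y. (Explicitly, by the Woodbury identity, (I - U V^T)^(-1) = I + U (I_2 - G)^(-1) V^T.)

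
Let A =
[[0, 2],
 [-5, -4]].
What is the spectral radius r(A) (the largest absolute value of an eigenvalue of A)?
r(A) = sqrt(10) ≈ 3.1623

The eigenvalues of A are the roots of its characteristic polynomial. With M = A (coefficients from the trace and determinant):
  p(λ) = det(λ I - M) = λ^2 + 4λ + 10.
For λ^2 + 4λ + 10 the discriminant is -24. It is negative, so the roots are the complex-conjugate pair λ = -2 ± (sqrt(24)/2) i ≈ -2 ± 2.4495i. For a conjugate pair the product of the roots equals the constant term, so |λ|^2 = 10 and |λ| = sqrt(10) ≈ 3.1623.
Thus the eigenvalues (to 4 decimals) are -2 ± 2.4495i (modulus 3.1623). The spectral radius is the largest modulus: r(A) = sqrt(10) ≈ 3.1623. (Cross-check: r(A) ≤ ||A||_2 ≈ 6.5311; equality holds whenever A is normal, though it can also hold for some non-normal A.)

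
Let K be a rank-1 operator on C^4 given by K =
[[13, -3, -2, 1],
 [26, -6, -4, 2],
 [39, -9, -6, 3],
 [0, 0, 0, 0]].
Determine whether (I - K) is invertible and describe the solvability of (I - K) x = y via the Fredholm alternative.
(I - K) is singular (det(I - K) = 0, i.e. 1 ∈ sigma(K)). (I - K) x = y is solvable iff y ⊥ ker((I - K)^*) = span{(13, -3, -2, 1)}, i.e. iff 13y_1 - 3y_2 - 2y_3 + y_4 = 0. When solvable, the solutions are x = y + c·(1, 2, 3, 0), c arbitrary (ker(I - K) = span{(1, 2, 3, 0)}, dimension 1).

K has rank 1, so it is an outer product K = u v^T: every row of K is a multiple of one row vector. Reading off the entries, u = (1, 2, 3, 0) and v = (13, -3, -2, 1) (row i of K equals u_i·v^T). A rank-one matrix u v^T satisfies K u = u (v·u) and kills the (3)-dimensional subspace v^⊥, so its characteristic polynomial is lambda^3 (lambda - v·u) with v·u = tr K = 1. Hence the eigenvalues of I - K are 1 (multiplicity 3) and 1 - (1) = 0, so det(I - K) = 0. (Direct check: I - K =
[[-12, 3, 2, -1],
 [-26, 7, 4, -2],
 [-39, 9, 7, -3],
 [0, 0, 0, 1]]
has determinant 0.) So 1 is an eigenvalue of K and (I - K) is not invertible. The finite-dimensional Fredholm alternative says: either (I - K) is invertible, or ker(I - K) ≠ {0} and then range(I - K) = ker((I - K)^*)^⊥, with dim ker(I - K) = dim ker((I - K)^*). We are in the second case, so we need both kernels. Kernel of I - K: (I - K) u = u - u (v·u) = u - u = 0, so ker(I - K) = span{u} = span{(1, 2, 3, 0)} (it is exactly 1-dimensional because rank(I - K) = 3). Kernel of the adjoint: K is real, so (I - K)^* = I - K^T = I - v u^T, and (I - v u^T) v = v - v (u·v) = 0; hence ker((I - K)^*) = span{v} = span{(13, -3, -2, 1)}. Therefore (I - K) x = y is solvable iff <y, v> = 0, i.e. iff 13y_1 - 3y_2 - 2y_3 + y_4 = 0. When this holds, K y = u (v·y) = 0, so (I - K) y = y and x = y is a particular solution; the full solution set is the line x = y + c·u = y + c·(1, 2, 3, 0), c ∈ C.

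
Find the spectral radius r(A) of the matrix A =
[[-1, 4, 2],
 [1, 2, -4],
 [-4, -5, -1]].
r(A) ≈ 5.9316

The eigenvalues of A are the roots of its characteristic polynomial. With M = A (coefficients from the trace, the sum of principal 2x2 minors, and det A):
  p(λ) = det(λ I - M) = λ^3 - 19λ - 96.
No integer candidate from the rational root theorem (±divisors of 96) is a root, so the roots are irrational. The cubic discriminant is Δ = -221396 < 0, so there is one real root and a complex-conjugate pair. p(5) = -66 and p(6) = 6 have opposite signs, so a root lies in (5, 6); Newton's method refines it to λ ≈ 5.9316. Dividing out (λ - (5.9316)) leaves approximately λ^2 + 5.9316λ + 16.1844. For λ^2 + 5.9316λ + 16.1844 the discriminant is -29.5532. It is negative, so the remaining roots are the complex-conjugate pair λ ≈ -2.9658 ± 2.7181i. Their product equals the constant term, so |λ|^2 ≈ 16.1844 and |λ| ≈ 4.023.
Thus the eigenvalues (to 4 decimals) are 5.9316 (modulus 5.9316); -2.9658 ± 2.7181i (modulus 4.023). The spectral radius is the largest modulus: r(A) ≈ 5.9316. (Cross-check: r(A) ≤ ||A||_2 ≈ 7.3748; equality holds whenever A is normal, though it can also hold for some non-normal A.)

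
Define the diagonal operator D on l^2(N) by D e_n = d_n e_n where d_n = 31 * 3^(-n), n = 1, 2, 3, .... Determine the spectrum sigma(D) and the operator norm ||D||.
sigma(D) = {31 * 3^(-n) : n ≥ 1} ∪ {0}; ||D|| = 31/3

A bounded diagonal operator on l^2 with diagonal entries d_n has spectrum equal to the closure of {d_n : n ≥ 1}: every d_n is an eigenvalue (with eigenvector e_n), so {d_n} ⊂ sigma(D); the spectrum is closed, so its closure is too; and for lambda not in the closure, (D - lambda I) has bounded inverse (the diagonal entries 1/(d_n - lambda) are bounded). For our sequence d_n = 31 * 3^(-n), n = 1, 2, 3, ...:
  - {d_n} = {31 * 3^(-n) : n ≥ 1}; the only limit point is 0
  - closure = {31 * 3^(-n) : n ≥ 1} ∪ {0}
For the norm: a diagonal operator has ||D|| = sup_n |d_n|. Here d_n = 31 * 3^(-n) is positive and decreasing, so sup_n |d_n| = d_1 = 31/3. So ||D|| = 31/3.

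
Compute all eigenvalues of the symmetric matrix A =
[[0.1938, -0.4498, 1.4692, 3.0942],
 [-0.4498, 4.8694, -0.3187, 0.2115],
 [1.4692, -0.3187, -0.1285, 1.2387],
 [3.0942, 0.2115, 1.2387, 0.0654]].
sigma(A) ≈ {-3, -1, 4, 5}

A is real symmetric, so its spectrum consists of real eigenvalues. Expanding the characteristic polynomial of the displayed matrix gives
  det(λ I - A) = p(λ) = λ^4 + (-5)λ^3 + (-13)λ^2 + (53.0014)λ + (60).
Solving p(λ) = 0 yields eigenvalues ≈ -3, -1, 4, 5. (A is shown rounded to 4 decimals, so these recover the underlying integer eigenvalues to within that precision.)
Verification: the trace of A = 5 equals the sum of eigenvalues 5, and det(A) ≈ 59.9998 matches the eigenvalue product 60.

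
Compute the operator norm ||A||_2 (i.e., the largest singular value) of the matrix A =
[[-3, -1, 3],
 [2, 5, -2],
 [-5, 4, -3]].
||A||_2 ≈ 7.8111 (= sqrt(largest eigenvalue of A^T A))

||A||_2 = sigma_max(A) = sqrt(lambda_max(A^T A)). Form the symmetric matrix M = A^T A =
[[38, -7, 2],
 [-7, 42, -25],
 [2, -25, 22]].
Its characteristic polynomial (trace, sum of principal 2x2 minors, determinant of M give the coefficients) is
  p(λ) = det(λ I - M) = λ^3 - 102λ^2 + 2678λ - 10816.
No integer candidate from the rational root theorem (±divisors of 10816) is a root, so the roots are irrational. The cubic discriminant is Δ = 1900595632 > 0, so there are three distinct real roots. p(4) = -1672 and p(5) = 149 have opposite signs, so a root lies in (4, 5); Newton's method refines it to λ ≈ 4.9144. p(36) = 56 and p(37) = -715 have opposite signs, so a root lies in (36, 37); Newton's method refines it to λ ≈ 36.072. p(61) = -19 and p(62) = 1460 have opposite signs, so a root lies in (61, 62); Newton's method refines it to λ ≈ 61.0136. Check (Vieta): the three roots sum to 102, matching tr M = 102.
So the eigenvalues of A^T A are ≈ 4.9144, 36.072, 61.0136 (all ≥ 0, as they must be for A^T A). The largest is λ_max ≈ 61.0136, hence ||A||_2 = sqrt(λ_max) ≈ 7.8111.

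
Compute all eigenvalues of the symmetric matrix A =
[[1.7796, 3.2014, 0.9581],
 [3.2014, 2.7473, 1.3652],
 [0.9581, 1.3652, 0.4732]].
sigma(A) ≈ {-1, 0, 6}

A is real symmetric, so its spectrum consists of real eigenvalues. Expanding the characteristic polynomial of the displayed matrix gives
  det(λ I - A) = p(λ) = λ^3 + (-5)λ^2 + (-6)λ + (0).
Solving p(λ) = 0 yields eigenvalues ≈ -1, 0, 6. (A is shown rounded to 4 decimals, so these recover the underlying integer eigenvalues to within that precision.)
Verification: the trace of A = 5 equals the sum of eigenvalues 5, and det(A) ≈ -0.0001 matches the eigenvalue product 0.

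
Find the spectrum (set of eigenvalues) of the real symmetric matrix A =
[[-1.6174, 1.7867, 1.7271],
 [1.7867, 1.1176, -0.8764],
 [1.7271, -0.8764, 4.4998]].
sigma(A) ≈ {-3, 2, 5}

A is real symmetric, so its spectrum consists of real eigenvalues. Expanding the characteristic polynomial of the displayed matrix gives
  det(λ I - A) = p(λ) = λ^3 + (-4)λ^2 + (-11)λ + (29.9987).
Solving p(λ) = 0 yields eigenvalues ≈ -3, 2, 5. (A is shown rounded to 4 decimals, so these recover the underlying integer eigenvalues to within that precision.)
Verification: the trace of A = 4 equals the sum of eigenvalues 4, and det(A) ≈ -29.9987 matches the eigenvalue product -30.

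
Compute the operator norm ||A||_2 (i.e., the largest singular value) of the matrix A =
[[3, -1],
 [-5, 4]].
||A||_2 = sqrt((51 + sqrt(2405))/2) ≈ 7.0725 (= sqrt(largest eigenvalue of A^T A))

||A||_2 = sigma_max(A) = sqrt(lambda_max(A^T A)). Form the symmetric matrix M = A^T A =
[[34, -23],
 [-23, 17]].
Its characteristic polynomial (trace, determinant of M give the coefficients) is
  p(λ) = det(λ I - M) = λ^2 - 51λ + 49.
For λ^2 - 51λ + 49 the discriminant is 2405. It is nonnegative but not a perfect square, so the roots are real and irrational: λ = (51 ± sqrt(2405))/2 ≈ 50.0204, 0.9796.
So the eigenvalues of A^T A are ≈ 0.9796, 50.0204 (all ≥ 0, as they must be for A^T A). The largest is λ_max = (51 + sqrt(2405))/2 ≈ 50.0204, hence ||A||_2 = sqrt(λ_max) = sqrt((51 + sqrt(2405))/2) ≈ 7.0725.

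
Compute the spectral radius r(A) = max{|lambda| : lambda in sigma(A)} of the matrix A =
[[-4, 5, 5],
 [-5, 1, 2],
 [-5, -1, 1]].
r(A) ≈ 6.7565

The eigenvalues of A are the roots of its characteristic polynomial. With M = A (coefficients from the trace, the sum of principal 2x2 minors, and det A):
  p(λ) = det(λ I - M) = λ^3 + 2λ^2 + 45λ - 13.
No integer candidate from the rational root theorem (±divisors of 13) is a root, so the roots are irrational. The cubic discriminant is Δ = -381607 < 0, so there is one real root and a complex-conjugate pair. p(0) = -13 and p(1) = 35 have opposite signs, so a root lies in (0, 1); Newton's method refines it to λ ≈ 0.2848. Dividing out (λ - (0.2848)) leaves approximately λ^2 + 2.2848λ + 45.6506. For λ^2 + 2.2848λ + 45.6506 the discriminant is -177.3824. It is negative, so the remaining roots are the complex-conjugate pair λ ≈ -1.1424 ± 6.6592i. Their product equals the constant term, so |λ|^2 ≈ 45.6506 and |λ| ≈ 6.7565.
Thus the eigenvalues (to 4 decimals) are 0.2848 (modulus 0.2848); -1.1424 ± 6.6592i (modulus 6.7565). The spectral radius is the largest modulus: r(A) ≈ 6.7565. (Cross-check: r(A) ≤ ||A||_2 ≈ 10.0198; equality holds whenever A is normal, though it can also hold for some non-normal A.)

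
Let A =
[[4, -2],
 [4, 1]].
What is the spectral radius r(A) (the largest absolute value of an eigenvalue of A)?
r(A) = sqrt(12) ≈ 3.4641

The eigenvalues of A are the roots of its characteristic polynomial. With M = A (coefficients from the trace and determinant):
  p(λ) = det(λ I - M) = λ^2 - 5λ + 12.
For λ^2 - 5λ + 12 the discriminant is -23. It is negative, so the roots are the complex-conjugate pair λ = 5/2 ± (sqrt(23)/2) i ≈ 2.5 ± 2.3979i. For a conjugate pair the product of the roots equals the constant term, so |λ|^2 = 12 and |λ| = sqrt(12) ≈ 3.4641.
Thus the eigenvalues (to 4 decimals) are 2.5 ± 2.3979i (modulus 3.4641). The spectral radius is the largest modulus: r(A) = sqrt(12) ≈ 3.4641. (Cross-check: r(A) ≤ ||A||_2 ≈ 5.7079; equality holds whenever A is normal, though it can also hold for some non-normal A.)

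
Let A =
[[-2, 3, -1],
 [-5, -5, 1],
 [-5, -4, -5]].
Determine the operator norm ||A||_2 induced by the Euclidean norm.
||A||_2 ≈ 9.9611 (= sqrt(largest eigenvalue of A^T A))

||A||_2 = sigma_max(A) = sqrt(lambda_max(A^T A)). Form the symmetric matrix M = A^T A =
[[54, 39, 22],
 [39, 50, 12],
 [22, 12, 27]].
Its characteristic polynomial (trace, sum of principal 2x2 minors, determinant of M give the coefficients) is
  p(λ) = det(λ I - M) = λ^3 - 131λ^2 + 3359λ - 20449.
No integer candidate from the rational root theorem (±divisors of 20449) is a root, so the roots are irrational. The cubic discriminant is Δ = 8820271440 > 0, so there are three distinct real roots. p(9) = -100 and p(10) = 1041 have opposite signs, so a root lies in (9, 10); Newton's method refines it to λ ≈ 9.0809. p(22) = 693 and p(23) = -324 have opposite signs, so a root lies in (22, 23); Newton's method refines it to λ ≈ 22.6946. p(99) = -1540 and p(100) = 5451 have opposite signs, so a root lies in (99, 100); Newton's method refines it to λ ≈ 99.2244. Check (Vieta): the three roots sum to 131, matching tr M = 131.
So the eigenvalues of A^T A are ≈ 9.0809, 22.6946, 99.2244 (all ≥ 0, as they must be for A^T A). The largest is λ_max ≈ 99.2244, hence ||A||_2 = sqrt(λ_max) ≈ 9.9611.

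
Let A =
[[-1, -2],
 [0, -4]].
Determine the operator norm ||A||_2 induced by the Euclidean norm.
||A||_2 = sqrt((21 + sqrt(377))/2) ≈ 4.4954 (= sqrt(largest eigenvalue of A^T A))

||A||_2 = sigma_max(A) = sqrt(lambda_max(A^T A)). Form the symmetric matrix M = A^T A =
[[1, 2],
 [2, 20]].
Its characteristic polynomial (trace, determinant of M give the coefficients) is
  p(λ) = det(λ I - M) = λ^2 - 21λ + 16.
For λ^2 - 21λ + 16 the discriminant is 377. It is nonnegative but not a perfect square, so the roots are real and irrational: λ = (21 ± sqrt(377))/2 ≈ 20.2082, 0.7918.
So the eigenvalues of A^T A are ≈ 0.7918, 20.2082 (all ≥ 0, as they must be for A^T A). The largest is λ_max = (21 + sqrt(377))/2 ≈ 20.2082, hence ||A||_2 = sqrt(λ_max) = sqrt((21 + sqrt(377))/2) ≈ 4.4954.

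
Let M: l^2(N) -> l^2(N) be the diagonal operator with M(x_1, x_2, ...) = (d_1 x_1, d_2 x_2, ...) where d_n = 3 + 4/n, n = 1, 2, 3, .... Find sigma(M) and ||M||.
sigma(M) = {3 + 4/n : n ≥ 1} ∪ {3}; ||M|| = 7

A bounded diagonal operator on l^2 with diagonal entries d_n has spectrum equal to the closure of {d_n : n ≥ 1}: every d_n is an eigenvalue (with eigenvector e_n), so {d_n} ⊂ sigma(M); the spectrum is closed, so its closure is too; and for lambda not in the closure, (M - lambda I) has bounded inverse (the diagonal entries 1/(d_n - lambda) are bounded). For our sequence d_n = 3 + 4/n, n = 1, 2, 3, ...:
  - {d_n} = {3 + 4/n : n ≥ 1}; the only limit point is 3
  - closure = {3 + 4/n : n ≥ 1} ∪ {3}
For the norm: a diagonal operator has ||M|| = sup_n |d_n|. Here d_n = 3 + 4/n is positive and decreasing, so sup_n |d_n| = d_1 = 3 + 4 = 7. So ||M|| = 7.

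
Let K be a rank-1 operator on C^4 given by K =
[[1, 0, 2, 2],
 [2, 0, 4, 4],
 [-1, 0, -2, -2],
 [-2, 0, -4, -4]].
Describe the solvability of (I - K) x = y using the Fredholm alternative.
(I - K) is invertible (det(I - K) = 6 ≠ 0), so for every y in C^4 the equation (I - K) x = y has a unique solution.

K has rank 1, so it is an outer product K = u v^T: every row of K is a multiple of one row vector. Reading off the entries, u = (-1, -2, 1, 2) and v = (-1, 0, -2, -2) (row i of K equals u_i·v^T). A rank-one matrix u v^T satisfies K u = u (v·u) and kills the (3)-dimensional subspace v^⊥, so its characteristic polynomial is lambda^3 (lambda - v·u) with v·u = tr K = -5. Hence the eigenvalues of I - K are 1 (multiplicity 3) and 1 - (-5) = 6, so det(I - K) = 6. (Direct check: I - K =
[[0, 0, -2, -2],
 [-2, 1, -4, -4],
 [1, 0, 3, 2],
 [2, 0, 4, 5]]
has determinant 6.) The finite-dimensional Fredholm alternative says: either (I - K) is invertible, or ker(I - K) ≠ {0} and then range(I - K) = ker((I - K)^*)^⊥, with dim ker(I - K) = dim ker((I - K)^*). Since det(I - K) ≠ 0, 1 is not an eigenvalue of K and ker(I - K) = {0}, so we are in the first case: for every y there is a unique x = (I - K)^(-1) y. Explicitly, by the Sherman–Morrison formula, (I - u v^T)^(-1) = I + u v^T/(1 - v·u), i.e. (I - K)^(-1) = I + K/(6).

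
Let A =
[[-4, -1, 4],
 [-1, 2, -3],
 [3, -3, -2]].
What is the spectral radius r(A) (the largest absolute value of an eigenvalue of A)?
r(A) ≈ 6.7359

The eigenvalues of A are the roots of its characteristic polynomial. With M = A (coefficients from the trace, the sum of principal 2x2 minors, and det A):
  p(λ) = det(λ I - M) = λ^3 + 4λ^2 - 26λ - 51.
No integer candidate from the rational root theorem (±divisors of 51) is a root, so the roots are irrational. The cubic discriminant is Δ = 119421 > 0, so there are three distinct real roots. p(-7) = -16 and p(-6) = 33 have opposite signs, so a root lies in (-7, -6); Newton's method refines it to λ ≈ -6.7359. p(-2) = 9 and p(-1) = -22 have opposite signs, so a root lies in (-2, -1); Newton's method refines it to λ ≈ -1.7049. p(4) = -27 and p(5) = 44 have opposite signs, so a root lies in (4, 5); Newton's method refines it to λ ≈ 4.4408. Check (Vieta): the three roots sum to -4, matching tr M = -4.
Thus the eigenvalues (to 4 decimals) are -6.7359 (modulus 6.7359); -1.7049 (modulus 1.7049); 4.4408 (modulus 4.4408). The spectral radius is the largest modulus: r(A) ≈ 6.7359. (Cross-check: r(A) ≤ ||A||_2 ≈ 6.8312; equality holds whenever A is normal, though it can also hold for some non-normal A.)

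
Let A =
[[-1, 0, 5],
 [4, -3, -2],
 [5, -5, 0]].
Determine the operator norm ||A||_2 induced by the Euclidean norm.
||A||_2 ≈ 8.887 (= sqrt(largest eigenvalue of A^T A))

||A||_2 = sigma_max(A) = sqrt(lambda_max(A^T A)). Form the symmetric matrix M = A^T A =
[[42, -37, -13],
 [-37, 34, 6],
 [-13, 6, 29]].
Its characteristic polynomial (trace, sum of principal 2x2 minors, determinant of M give the coefficients) is
  p(λ) = det(λ I - M) = λ^3 - 105λ^2 + 2058λ - 225.
No integer candidate from the rational root theorem (±divisors of 225) is a root, so the roots are irrational. The cubic discriminant is Δ = 11661306777 > 0, so there are three distinct real roots. p(0) = -225 and p(1) = 1729 have opposite signs, so a root lies in (0, 1); Newton's method refines it to λ ≈ 0.1099. p(25) = 1225 and p(26) = -121 have opposite signs, so a root lies in (25, 26); Newton's method refines it to λ ≈ 25.9118. p(78) = -3969 and p(79) = 91 have opposite signs, so a root lies in (78, 79); Newton's method refines it to λ ≈ 78.9783. Check (Vieta): the three roots sum to 105, matching tr M = 105.
So the eigenvalues of A^T A are ≈ 0.1099, 25.9118, 78.9783 (all ≥ 0, as they must be for A^T A). The largest is λ_max ≈ 78.9783, hence ||A||_2 = sqrt(λ_max) ≈ 8.887.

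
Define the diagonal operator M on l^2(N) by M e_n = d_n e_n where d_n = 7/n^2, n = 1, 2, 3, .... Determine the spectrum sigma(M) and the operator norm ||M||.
sigma(M) = {7/n^2 : n ≥ 1} ∪ {0}; ||M|| = 7

A bounded diagonal operator on l^2 with diagonal entries d_n has spectrum equal to the closure of {d_n : n ≥ 1}: every d_n is an eigenvalue (with eigenvector e_n), so {d_n} ⊂ sigma(M); the spectrum is closed, so its closure is too; and for lambda not in the closure, (M - lambda I) has bounded inverse (the diagonal entries 1/(d_n - lambda) are bounded). For our sequence d_n = 7/n^2, n = 1, 2, 3, ...:
  - {d_n} = {7/n^2 : n ≥ 1}; the only limit point is 0
  - closure = {7/n^2 : n ≥ 1} ∪ {0}
For the norm: a diagonal operator has ||M|| = sup_n |d_n|. Here d_n = 7/n^2 is positive and decreasing, so sup_n |d_n| = d_1 = 7. So ||M|| = 7.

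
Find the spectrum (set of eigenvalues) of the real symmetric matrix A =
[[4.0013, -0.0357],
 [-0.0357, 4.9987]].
sigma(A) ≈ {4, 5}

A is real symmetric, so its spectrum consists of real eigenvalues. Expanding the characteristic polynomial of the displayed matrix gives
  det(λ I - A) = p(λ) = λ^2 + (-9)λ + (20).
Solving p(λ) = 0 yields eigenvalues ≈ 4, 5. (A is shown rounded to 4 decimals, so these recover the underlying integer eigenvalues to within that precision.)
Verification: the trace of A = 9 equals the sum of eigenvalues 9, and det(A) ≈ 20.0000 matches the eigenvalue product 20.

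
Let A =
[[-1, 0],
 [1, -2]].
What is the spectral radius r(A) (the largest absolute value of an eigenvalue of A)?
r(A) = 2

The eigenvalues of A are the roots of its characteristic polynomial. With M = A (coefficients from the trace and determinant):
  p(λ) = det(λ I - M) = λ^2 + 3λ + 2.
For λ^2 + 3λ + 2 the discriminant is 1. It is a perfect square (1^2), so the roots are rational: λ = (-3 ± 1)/2 = -1, -2.
Thus the eigenvalues (to 4 decimals) are -1 (modulus 1); -2 (modulus 2). The spectral radius is the largest modulus: r(A) = 2. (Cross-check: r(A) ≤ ||A||_2 ≈ 2.2882; equality holds whenever A is normal, though it can also hold for some non-normal A.)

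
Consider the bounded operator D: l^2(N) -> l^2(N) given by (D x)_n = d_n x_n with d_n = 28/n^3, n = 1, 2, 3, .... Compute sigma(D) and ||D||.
sigma(D) = {28/n^3 : n ≥ 1} ∪ {0}; ||D|| = 28

A bounded diagonal operator on l^2 with diagonal entries d_n has spectrum equal to the closure of {d_n : n ≥ 1}: every d_n is an eigenvalue (with eigenvector e_n), so {d_n} ⊂ sigma(D); the spectrum is closed, so its closure is too; and for lambda not in the closure, (D - lambda I) has bounded inverse (the diagonal entries 1/(d_n - lambda) are bounded). For our sequence d_n = 28/n^3, n = 1, 2, 3, ...:
  - {d_n} = {28/n^3 : n ≥ 1}; the only limit point is 0
  - closure = {28/n^3 : n ≥ 1} ∪ {0}
For the norm: a diagonal operator has ||D|| = sup_n |d_n|. Here d_n = 28/n^3 is positive and decreasing, so sup_n |d_n| = d_1 = 28. So ||D|| = 28.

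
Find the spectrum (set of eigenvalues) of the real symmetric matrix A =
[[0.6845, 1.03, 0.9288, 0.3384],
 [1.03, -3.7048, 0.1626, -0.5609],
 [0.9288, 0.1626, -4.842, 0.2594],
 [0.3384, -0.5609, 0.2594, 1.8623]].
sigma(A) ≈ {-5, -4, 1, 2}

A is real symmetric, so its spectrum consists of real eigenvalues. Expanding the characteristic polynomial of the displayed matrix gives
  det(λ I - A) = p(λ) = λ^4 + (6)λ^3 + (-5)λ^2 + (-42)λ + (40).
Solving p(λ) = 0 yields eigenvalues ≈ -5, -4, 1, 2. (A is shown rounded to 4 decimals, so these recover the underlying integer eigenvalues to within that precision.)
Verification: the trace of A = -6 equals the sum of eigenvalues -6, and det(A) ≈ 39.9992 matches the eigenvalue product 40.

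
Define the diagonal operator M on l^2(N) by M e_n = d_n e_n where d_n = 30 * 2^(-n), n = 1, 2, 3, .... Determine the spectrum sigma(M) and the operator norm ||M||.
sigma(M) = {30 * 2^(-n) : n ≥ 1} ∪ {0}; ||M|| = 15

A bounded diagonal operator on l^2 with diagonal entries d_n has spectrum equal to the closure of {d_n : n ≥ 1}: every d_n is an eigenvalue (with eigenvector e_n), so {d_n} ⊂ sigma(M); the spectrum is closed, so its closure is too; and for lambda not in the closure, (M - lambda I) has bounded inverse (the diagonal entries 1/(d_n - lambda) are bounded). For our sequence d_n = 30 * 2^(-n), n = 1, 2, 3, ...:
  - {d_n} = {30 * 2^(-n) : n ≥ 1}; the only limit point is 0
  - closure = {30 * 2^(-n) : n ≥ 1} ∪ {0}
For the norm: a diagonal operator has ||M|| = sup_n |d_n|. Here d_n = 30 * 2^(-n) is positive and decreasing, so sup_n |d_n| = d_1 = 30/2 = 15. So ||M|| = 15.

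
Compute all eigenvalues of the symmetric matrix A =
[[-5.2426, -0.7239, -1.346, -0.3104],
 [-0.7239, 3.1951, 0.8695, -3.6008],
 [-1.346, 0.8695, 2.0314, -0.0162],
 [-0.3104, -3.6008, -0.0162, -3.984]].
sigma(A) ≈ {-6, -5, 2, 5}

A is real symmetric, so its spectrum consists of real eigenvalues. Expanding the characteristic polynomial of the displayed matrix gives
  det(λ I - A) = p(λ) = λ^4 + (4)λ^3 + (-37)λ^2 + (-100.0027)λ + (299.9978).
Solving p(λ) = 0 yields eigenvalues ≈ -6, -5, 2, 5. (A is shown rounded to 4 decimals, so these recover the underlying integer eigenvalues to within that precision.)
Verification: the trace of A = -4 equals the sum of eigenvalues -4, and det(A) ≈ 299.9978 matches the eigenvalue product 300.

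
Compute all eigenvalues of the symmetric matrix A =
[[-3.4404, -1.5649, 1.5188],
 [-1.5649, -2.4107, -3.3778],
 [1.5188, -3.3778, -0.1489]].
sigma(A) ≈ {-5, -4, 3}

A is real symmetric, so its spectrum consists of real eigenvalues. Expanding the characteristic polynomial of the displayed matrix gives
  det(λ I - A) = p(λ) = λ^3 + (6)λ^2 + (-7)λ + (-60).
Solving p(λ) = 0 yields eigenvalues ≈ -5, -4, 3. (A is shown rounded to 4 decimals, so these recover the underlying integer eigenvalues to within that precision.)
Verification: the trace of A = -6 equals the sum of eigenvalues -6, and det(A) ≈ 60.0005 matches the eigenvalue product 60.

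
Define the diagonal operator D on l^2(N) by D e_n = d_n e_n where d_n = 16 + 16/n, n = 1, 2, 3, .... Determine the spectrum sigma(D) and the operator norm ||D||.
sigma(D) = {16 + 16/n : n ≥ 1} ∪ {16}; ||D|| = 32

A bounded diagonal operator on l^2 with diagonal entries d_n has spectrum equal to the closure of {d_n : n ≥ 1}: every d_n is an eigenvalue (with eigenvector e_n), so {d_n} ⊂ sigma(D); the spectrum is closed, so its closure is too; and for lambda not in the closure, (D - lambda I) has bounded inverse (the diagonal entries 1/(d_n - lambda) are bounded). For our sequence d_n = 16 + 16/n, n = 1, 2, 3, ...:
  - {d_n} = {16 + 16/n : n ≥ 1}; the only limit point is 16
  - closure = {16 + 16/n : n ≥ 1} ∪ {16}
For the norm: a diagonal operator has ||D|| = sup_n |d_n|. Here d_n = 16 + 16/n is positive and decreasing, so sup_n |d_n| = d_1 = 16 + 16 = 32. So ||D|| = 32.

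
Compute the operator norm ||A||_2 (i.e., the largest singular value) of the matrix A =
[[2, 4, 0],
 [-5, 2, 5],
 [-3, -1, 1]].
||A||_2 ≈ 7.8258 (= sqrt(largest eigenvalue of A^T A))

||A||_2 = sigma_max(A) = sqrt(lambda_max(A^T A)). Form the symmetric matrix M = A^T A =
[[38, 1, -28],
 [1, 21, 9],
 [-28, 9, 26]].
Its characteristic polynomial (trace, sum of principal 2x2 minors, determinant of M give the coefficients) is
  p(λ) = det(λ I - M) = λ^3 - 85λ^2 + 1466λ - 676.
No integer candidate from the rational root theorem (±divisors of 676) is a root, so the roots are irrational. The cubic discriminant is Δ = 2768323444 > 0, so there are three distinct real roots. p(0) = -676 and p(1) = 706 have opposite signs, so a root lies in (0, 1); Newton's method refines it to λ ≈ 0.4741. p(23) = 244 and p(24) = -628 have opposite signs, so a root lies in (23, 24); Newton's method refines it to λ ≈ 23.2832. p(61) = -554 and p(62) = 1804 have opposite signs, so a root lies in (61, 62); Newton's method refines it to λ ≈ 61.2427. Check (Vieta): the three roots sum to 85, matching tr M = 85.
So the eigenvalues of A^T A are ≈ 0.4741, 23.2832, 61.2427 (all ≥ 0, as they must be for A^T A). The largest is λ_max ≈ 61.2427, hence ||A||_2 = sqrt(λ_max) ≈ 7.8258.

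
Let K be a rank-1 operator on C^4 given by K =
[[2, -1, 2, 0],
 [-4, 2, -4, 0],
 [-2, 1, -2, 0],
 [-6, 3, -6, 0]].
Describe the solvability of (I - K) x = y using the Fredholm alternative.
(I - K) is invertible (det(I - K) = -1 ≠ 0), so for every y in C^4 the equation (I - K) x = y has a unique solution.

K has rank 1, so it is an outer product K = u v^T: every row of K is a multiple of one row vector. Reading off the entries, u = (1, -2, -1, -3) and v = (2, -1, 2, 0) (row i of K equals u_i·v^T). A rank-one matrix u v^T satisfies K u = u (v·u) and kills the (3)-dimensional subspace v^⊥, so its characteristic polynomial is lambda^3 (lambda - v·u) with v·u = tr K = 2. Hence the eigenvalues of I - K are 1 (multiplicity 3) and 1 - (2) = -1, so det(I - K) = -1. (Direct check: I - K =
[[-1, 1, -2, 0],
 [4, -1, 4, 0],
 [2, -1, 3, 0],
 [6, -3, 6, 1]]
has determinant -1.) The finite-dimensional Fredholm alternative says: either (I - K) is invertible, or ker(I - K) ≠ {0} and then range(I - K) = ker((I - K)^*)^⊥, with dim ker(I - K) = dim ker((I - K)^*). Since det(I - K) ≠ 0, 1 is not an eigenvalue of K and ker(I - K) = {0}, so we are in the first case: for every y there is a unique x = (I - K)^(-1) y. Explicitly, by the Sherman–Morrison formula, (I - u v^T)^(-1) = I + u v^T/(1 - v·u), i.e. (I - K)^(-1) = I - K.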